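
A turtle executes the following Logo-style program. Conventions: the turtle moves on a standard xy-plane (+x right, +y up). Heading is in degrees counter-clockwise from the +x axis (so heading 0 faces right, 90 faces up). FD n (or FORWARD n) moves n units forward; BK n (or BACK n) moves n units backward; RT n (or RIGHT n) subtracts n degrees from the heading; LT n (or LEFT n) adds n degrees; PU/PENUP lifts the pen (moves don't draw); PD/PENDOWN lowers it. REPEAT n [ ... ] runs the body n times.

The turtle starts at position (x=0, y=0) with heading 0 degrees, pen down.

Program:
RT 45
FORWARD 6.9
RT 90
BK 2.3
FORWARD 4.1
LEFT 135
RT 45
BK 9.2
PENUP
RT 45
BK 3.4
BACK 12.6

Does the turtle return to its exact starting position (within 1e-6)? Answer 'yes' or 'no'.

Answer: no

Derivation:
Executing turtle program step by step:
Start: pos=(0,0), heading=0, pen down
RT 45: heading 0 -> 315
FD 6.9: (0,0) -> (4.879,-4.879) [heading=315, draw]
RT 90: heading 315 -> 225
BK 2.3: (4.879,-4.879) -> (6.505,-3.253) [heading=225, draw]
FD 4.1: (6.505,-3.253) -> (3.606,-6.152) [heading=225, draw]
LT 135: heading 225 -> 0
RT 45: heading 0 -> 315
BK 9.2: (3.606,-6.152) -> (-2.899,0.354) [heading=315, draw]
PU: pen up
RT 45: heading 315 -> 270
BK 3.4: (-2.899,0.354) -> (-2.899,3.754) [heading=270, move]
BK 12.6: (-2.899,3.754) -> (-2.899,16.354) [heading=270, move]
Final: pos=(-2.899,16.354), heading=270, 4 segment(s) drawn

Start position: (0, 0)
Final position: (-2.899, 16.354)
Distance = 16.609; >= 1e-6 -> NOT closed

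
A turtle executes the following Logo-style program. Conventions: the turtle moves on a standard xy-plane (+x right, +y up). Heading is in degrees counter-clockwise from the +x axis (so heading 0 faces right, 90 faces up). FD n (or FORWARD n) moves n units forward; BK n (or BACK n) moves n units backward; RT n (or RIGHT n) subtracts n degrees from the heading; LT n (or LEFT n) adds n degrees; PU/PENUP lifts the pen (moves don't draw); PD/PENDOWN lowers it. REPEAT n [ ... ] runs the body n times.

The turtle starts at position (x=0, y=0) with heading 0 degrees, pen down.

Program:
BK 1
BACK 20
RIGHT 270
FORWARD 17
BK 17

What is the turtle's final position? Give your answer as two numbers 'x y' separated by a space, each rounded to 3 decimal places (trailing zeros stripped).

Executing turtle program step by step:
Start: pos=(0,0), heading=0, pen down
BK 1: (0,0) -> (-1,0) [heading=0, draw]
BK 20: (-1,0) -> (-21,0) [heading=0, draw]
RT 270: heading 0 -> 90
FD 17: (-21,0) -> (-21,17) [heading=90, draw]
BK 17: (-21,17) -> (-21,0) [heading=90, draw]
Final: pos=(-21,0), heading=90, 4 segment(s) drawn

Answer: -21 0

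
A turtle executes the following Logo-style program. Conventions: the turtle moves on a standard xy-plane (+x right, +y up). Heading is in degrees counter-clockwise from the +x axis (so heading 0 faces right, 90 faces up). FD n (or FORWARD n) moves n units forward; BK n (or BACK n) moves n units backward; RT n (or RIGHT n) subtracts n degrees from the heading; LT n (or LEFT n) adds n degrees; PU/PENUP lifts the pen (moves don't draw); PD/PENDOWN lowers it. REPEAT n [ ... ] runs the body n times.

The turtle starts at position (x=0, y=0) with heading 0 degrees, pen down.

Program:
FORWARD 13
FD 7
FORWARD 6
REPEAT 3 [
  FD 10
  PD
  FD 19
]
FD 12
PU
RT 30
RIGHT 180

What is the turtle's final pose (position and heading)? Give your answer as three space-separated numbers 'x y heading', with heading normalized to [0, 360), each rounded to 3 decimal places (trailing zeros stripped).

Executing turtle program step by step:
Start: pos=(0,0), heading=0, pen down
FD 13: (0,0) -> (13,0) [heading=0, draw]
FD 7: (13,0) -> (20,0) [heading=0, draw]
FD 6: (20,0) -> (26,0) [heading=0, draw]
REPEAT 3 [
  -- iteration 1/3 --
  FD 10: (26,0) -> (36,0) [heading=0, draw]
  PD: pen down
  FD 19: (36,0) -> (55,0) [heading=0, draw]
  -- iteration 2/3 --
  FD 10: (55,0) -> (65,0) [heading=0, draw]
  PD: pen down
  FD 19: (65,0) -> (84,0) [heading=0, draw]
  -- iteration 3/3 --
  FD 10: (84,0) -> (94,0) [heading=0, draw]
  PD: pen down
  FD 19: (94,0) -> (113,0) [heading=0, draw]
]
FD 12: (113,0) -> (125,0) [heading=0, draw]
PU: pen up
RT 30: heading 0 -> 330
RT 180: heading 330 -> 150
Final: pos=(125,0), heading=150, 10 segment(s) drawn

Answer: 125 0 150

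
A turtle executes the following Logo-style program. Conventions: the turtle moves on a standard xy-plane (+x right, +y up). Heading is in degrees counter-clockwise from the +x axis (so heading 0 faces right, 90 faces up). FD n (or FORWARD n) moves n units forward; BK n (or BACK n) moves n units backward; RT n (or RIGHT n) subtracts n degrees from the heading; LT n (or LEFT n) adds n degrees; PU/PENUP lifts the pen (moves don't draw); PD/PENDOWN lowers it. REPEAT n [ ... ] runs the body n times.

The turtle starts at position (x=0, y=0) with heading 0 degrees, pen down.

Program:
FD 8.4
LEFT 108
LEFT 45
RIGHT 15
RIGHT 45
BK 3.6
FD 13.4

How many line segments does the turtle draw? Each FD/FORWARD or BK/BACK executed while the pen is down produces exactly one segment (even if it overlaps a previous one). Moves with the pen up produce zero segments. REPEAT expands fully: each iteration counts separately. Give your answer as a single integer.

Answer: 3

Derivation:
Executing turtle program step by step:
Start: pos=(0,0), heading=0, pen down
FD 8.4: (0,0) -> (8.4,0) [heading=0, draw]
LT 108: heading 0 -> 108
LT 45: heading 108 -> 153
RT 15: heading 153 -> 138
RT 45: heading 138 -> 93
BK 3.6: (8.4,0) -> (8.588,-3.595) [heading=93, draw]
FD 13.4: (8.588,-3.595) -> (7.887,9.787) [heading=93, draw]
Final: pos=(7.887,9.787), heading=93, 3 segment(s) drawn
Segments drawn: 3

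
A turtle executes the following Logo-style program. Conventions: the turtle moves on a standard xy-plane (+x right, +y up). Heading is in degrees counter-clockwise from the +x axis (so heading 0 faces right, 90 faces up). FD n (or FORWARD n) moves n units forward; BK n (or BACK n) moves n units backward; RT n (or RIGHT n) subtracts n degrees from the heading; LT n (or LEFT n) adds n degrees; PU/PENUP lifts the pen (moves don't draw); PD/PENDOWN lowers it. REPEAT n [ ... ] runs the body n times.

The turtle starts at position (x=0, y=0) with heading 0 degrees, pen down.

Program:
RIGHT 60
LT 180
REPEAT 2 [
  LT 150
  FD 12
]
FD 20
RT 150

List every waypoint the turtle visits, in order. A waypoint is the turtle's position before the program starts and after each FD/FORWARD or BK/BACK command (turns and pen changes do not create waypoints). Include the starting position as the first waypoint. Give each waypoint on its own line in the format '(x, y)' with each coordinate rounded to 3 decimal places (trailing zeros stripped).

Executing turtle program step by step:
Start: pos=(0,0), heading=0, pen down
RT 60: heading 0 -> 300
LT 180: heading 300 -> 120
REPEAT 2 [
  -- iteration 1/2 --
  LT 150: heading 120 -> 270
  FD 12: (0,0) -> (0,-12) [heading=270, draw]
  -- iteration 2/2 --
  LT 150: heading 270 -> 60
  FD 12: (0,-12) -> (6,-1.608) [heading=60, draw]
]
FD 20: (6,-1.608) -> (16,15.713) [heading=60, draw]
RT 150: heading 60 -> 270
Final: pos=(16,15.713), heading=270, 3 segment(s) drawn
Waypoints (4 total):
(0, 0)
(0, -12)
(6, -1.608)
(16, 15.713)

Answer: (0, 0)
(0, -12)
(6, -1.608)
(16, 15.713)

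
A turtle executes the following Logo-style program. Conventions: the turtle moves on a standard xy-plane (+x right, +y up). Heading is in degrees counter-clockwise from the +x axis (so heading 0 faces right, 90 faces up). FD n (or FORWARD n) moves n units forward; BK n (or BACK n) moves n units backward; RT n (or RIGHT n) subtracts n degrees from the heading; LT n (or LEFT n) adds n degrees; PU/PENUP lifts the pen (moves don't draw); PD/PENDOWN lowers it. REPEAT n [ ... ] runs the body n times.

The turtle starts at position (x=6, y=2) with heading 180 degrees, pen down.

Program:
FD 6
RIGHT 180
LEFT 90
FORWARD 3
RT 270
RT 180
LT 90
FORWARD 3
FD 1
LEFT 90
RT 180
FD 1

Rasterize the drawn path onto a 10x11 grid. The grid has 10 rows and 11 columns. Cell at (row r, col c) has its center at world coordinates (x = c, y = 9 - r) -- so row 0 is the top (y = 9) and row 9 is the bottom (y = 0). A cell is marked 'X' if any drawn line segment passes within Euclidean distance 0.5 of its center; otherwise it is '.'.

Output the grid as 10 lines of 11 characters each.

Segment 0: (6,2) -> (0,2)
Segment 1: (0,2) -> (0,5)
Segment 2: (0,5) -> (-0,8)
Segment 3: (-0,8) -> (-0,9)
Segment 4: (-0,9) -> (1,9)

Answer: XX.........
X..........
X..........
X..........
X..........
X..........
X..........
XXXXXXX....
...........
...........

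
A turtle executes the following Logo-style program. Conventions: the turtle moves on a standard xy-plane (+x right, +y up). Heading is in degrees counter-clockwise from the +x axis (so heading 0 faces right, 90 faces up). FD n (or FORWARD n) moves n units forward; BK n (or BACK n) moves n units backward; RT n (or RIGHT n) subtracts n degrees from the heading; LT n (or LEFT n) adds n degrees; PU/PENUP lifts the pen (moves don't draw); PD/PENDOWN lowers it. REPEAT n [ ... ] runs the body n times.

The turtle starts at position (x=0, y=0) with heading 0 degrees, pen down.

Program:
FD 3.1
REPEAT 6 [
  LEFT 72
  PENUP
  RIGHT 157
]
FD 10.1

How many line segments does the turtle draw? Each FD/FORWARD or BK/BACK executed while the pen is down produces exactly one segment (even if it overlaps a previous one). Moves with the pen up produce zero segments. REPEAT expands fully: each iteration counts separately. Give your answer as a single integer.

Executing turtle program step by step:
Start: pos=(0,0), heading=0, pen down
FD 3.1: (0,0) -> (3.1,0) [heading=0, draw]
REPEAT 6 [
  -- iteration 1/6 --
  LT 72: heading 0 -> 72
  PU: pen up
  RT 157: heading 72 -> 275
  -- iteration 2/6 --
  LT 72: heading 275 -> 347
  PU: pen up
  RT 157: heading 347 -> 190
  -- iteration 3/6 --
  LT 72: heading 190 -> 262
  PU: pen up
  RT 157: heading 262 -> 105
  -- iteration 4/6 --
  LT 72: heading 105 -> 177
  PU: pen up
  RT 157: heading 177 -> 20
  -- iteration 5/6 --
  LT 72: heading 20 -> 92
  PU: pen up
  RT 157: heading 92 -> 295
  -- iteration 6/6 --
  LT 72: heading 295 -> 7
  PU: pen up
  RT 157: heading 7 -> 210
]
FD 10.1: (3.1,0) -> (-5.647,-5.05) [heading=210, move]
Final: pos=(-5.647,-5.05), heading=210, 1 segment(s) drawn
Segments drawn: 1

Answer: 1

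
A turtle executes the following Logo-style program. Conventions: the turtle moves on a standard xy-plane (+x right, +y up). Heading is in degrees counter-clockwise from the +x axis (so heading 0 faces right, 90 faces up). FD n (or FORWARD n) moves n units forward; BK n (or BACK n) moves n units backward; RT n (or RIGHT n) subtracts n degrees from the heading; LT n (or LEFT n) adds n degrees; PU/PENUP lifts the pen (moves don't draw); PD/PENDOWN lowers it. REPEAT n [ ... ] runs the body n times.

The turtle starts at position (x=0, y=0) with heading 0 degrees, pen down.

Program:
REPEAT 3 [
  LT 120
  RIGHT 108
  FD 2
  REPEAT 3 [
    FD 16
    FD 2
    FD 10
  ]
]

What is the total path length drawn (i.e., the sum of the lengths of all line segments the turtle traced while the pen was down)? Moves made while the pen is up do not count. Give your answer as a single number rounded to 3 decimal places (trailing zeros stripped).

Executing turtle program step by step:
Start: pos=(0,0), heading=0, pen down
REPEAT 3 [
  -- iteration 1/3 --
  LT 120: heading 0 -> 120
  RT 108: heading 120 -> 12
  FD 2: (0,0) -> (1.956,0.416) [heading=12, draw]
  REPEAT 3 [
    -- iteration 1/3 --
    FD 16: (1.956,0.416) -> (17.607,3.742) [heading=12, draw]
    FD 2: (17.607,3.742) -> (19.563,4.158) [heading=12, draw]
    FD 10: (19.563,4.158) -> (29.344,6.237) [heading=12, draw]
    -- iteration 2/3 --
    FD 16: (29.344,6.237) -> (44.995,9.564) [heading=12, draw]
    FD 2: (44.995,9.564) -> (46.951,9.98) [heading=12, draw]
    FD 10: (46.951,9.98) -> (56.733,12.059) [heading=12, draw]
    -- iteration 3/3 --
    FD 16: (56.733,12.059) -> (72.383,15.385) [heading=12, draw]
    FD 2: (72.383,15.385) -> (74.339,15.801) [heading=12, draw]
    FD 10: (74.339,15.801) -> (84.121,17.88) [heading=12, draw]
  ]
  -- iteration 2/3 --
  LT 120: heading 12 -> 132
  RT 108: heading 132 -> 24
  FD 2: (84.121,17.88) -> (85.948,18.694) [heading=24, draw]
  REPEAT 3 [
    -- iteration 1/3 --
    FD 16: (85.948,18.694) -> (100.565,25.202) [heading=24, draw]
    FD 2: (100.565,25.202) -> (102.392,26.015) [heading=24, draw]
    FD 10: (102.392,26.015) -> (111.527,30.083) [heading=24, draw]
    -- iteration 2/3 --
    FD 16: (111.527,30.083) -> (126.144,36.59) [heading=24, draw]
    FD 2: (126.144,36.59) -> (127.971,37.404) [heading=24, draw]
    FD 10: (127.971,37.404) -> (137.106,41.471) [heading=24, draw]
    -- iteration 3/3 --
    FD 16: (137.106,41.471) -> (151.723,47.979) [heading=24, draw]
    FD 2: (151.723,47.979) -> (153.55,48.792) [heading=24, draw]
    FD 10: (153.55,48.792) -> (162.686,52.86) [heading=24, draw]
  ]
  -- iteration 3/3 --
  LT 120: heading 24 -> 144
  RT 108: heading 144 -> 36
  FD 2: (162.686,52.86) -> (164.304,54.035) [heading=36, draw]
  REPEAT 3 [
    -- iteration 1/3 --
    FD 16: (164.304,54.035) -> (177.248,63.44) [heading=36, draw]
    FD 2: (177.248,63.44) -> (178.866,64.615) [heading=36, draw]
    FD 10: (178.866,64.615) -> (186.956,70.493) [heading=36, draw]
    -- iteration 2/3 --
    FD 16: (186.956,70.493) -> (199.9,79.898) [heading=36, draw]
    FD 2: (199.9,79.898) -> (201.518,81.073) [heading=36, draw]
    FD 10: (201.518,81.073) -> (209.609,86.951) [heading=36, draw]
    -- iteration 3/3 --
    FD 16: (209.609,86.951) -> (222.553,96.356) [heading=36, draw]
    FD 2: (222.553,96.356) -> (224.171,97.531) [heading=36, draw]
    FD 10: (224.171,97.531) -> (232.261,103.409) [heading=36, draw]
  ]
]
Final: pos=(232.261,103.409), heading=36, 30 segment(s) drawn

Segment lengths:
  seg 1: (0,0) -> (1.956,0.416), length = 2
  seg 2: (1.956,0.416) -> (17.607,3.742), length = 16
  seg 3: (17.607,3.742) -> (19.563,4.158), length = 2
  seg 4: (19.563,4.158) -> (29.344,6.237), length = 10
  seg 5: (29.344,6.237) -> (44.995,9.564), length = 16
  seg 6: (44.995,9.564) -> (46.951,9.98), length = 2
  seg 7: (46.951,9.98) -> (56.733,12.059), length = 10
  seg 8: (56.733,12.059) -> (72.383,15.385), length = 16
  seg 9: (72.383,15.385) -> (74.339,15.801), length = 2
  seg 10: (74.339,15.801) -> (84.121,17.88), length = 10
  seg 11: (84.121,17.88) -> (85.948,18.694), length = 2
  seg 12: (85.948,18.694) -> (100.565,25.202), length = 16
  seg 13: (100.565,25.202) -> (102.392,26.015), length = 2
  seg 14: (102.392,26.015) -> (111.527,30.083), length = 10
  seg 15: (111.527,30.083) -> (126.144,36.59), length = 16
  seg 16: (126.144,36.59) -> (127.971,37.404), length = 2
  seg 17: (127.971,37.404) -> (137.106,41.471), length = 10
  seg 18: (137.106,41.471) -> (151.723,47.979), length = 16
  seg 19: (151.723,47.979) -> (153.55,48.792), length = 2
  seg 20: (153.55,48.792) -> (162.686,52.86), length = 10
  seg 21: (162.686,52.86) -> (164.304,54.035), length = 2
  seg 22: (164.304,54.035) -> (177.248,63.44), length = 16
  seg 23: (177.248,63.44) -> (178.866,64.615), length = 2
  seg 24: (178.866,64.615) -> (186.956,70.493), length = 10
  seg 25: (186.956,70.493) -> (199.9,79.898), length = 16
  seg 26: (199.9,79.898) -> (201.518,81.073), length = 2
  seg 27: (201.518,81.073) -> (209.609,86.951), length = 10
  seg 28: (209.609,86.951) -> (222.553,96.356), length = 16
  seg 29: (222.553,96.356) -> (224.171,97.531), length = 2
  seg 30: (224.171,97.531) -> (232.261,103.409), length = 10
Total = 258

Answer: 258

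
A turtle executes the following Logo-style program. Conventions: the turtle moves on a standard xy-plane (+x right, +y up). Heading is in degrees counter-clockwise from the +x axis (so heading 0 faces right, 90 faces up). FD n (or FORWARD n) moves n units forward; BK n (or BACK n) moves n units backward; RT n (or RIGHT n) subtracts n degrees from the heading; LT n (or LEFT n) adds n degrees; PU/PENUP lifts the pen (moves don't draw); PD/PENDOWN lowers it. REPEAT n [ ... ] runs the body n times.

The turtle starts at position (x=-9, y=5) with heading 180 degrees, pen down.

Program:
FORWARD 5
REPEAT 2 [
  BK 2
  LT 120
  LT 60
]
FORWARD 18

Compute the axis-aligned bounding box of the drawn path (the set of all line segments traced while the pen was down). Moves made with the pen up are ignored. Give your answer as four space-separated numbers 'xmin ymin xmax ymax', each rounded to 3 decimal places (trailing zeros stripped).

Executing turtle program step by step:
Start: pos=(-9,5), heading=180, pen down
FD 5: (-9,5) -> (-14,5) [heading=180, draw]
REPEAT 2 [
  -- iteration 1/2 --
  BK 2: (-14,5) -> (-12,5) [heading=180, draw]
  LT 120: heading 180 -> 300
  LT 60: heading 300 -> 0
  -- iteration 2/2 --
  BK 2: (-12,5) -> (-14,5) [heading=0, draw]
  LT 120: heading 0 -> 120
  LT 60: heading 120 -> 180
]
FD 18: (-14,5) -> (-32,5) [heading=180, draw]
Final: pos=(-32,5), heading=180, 4 segment(s) drawn

Segment endpoints: x in {-32, -14, -12, -9}, y in {5, 5, 5, 5}
xmin=-32, ymin=5, xmax=-9, ymax=5

Answer: -32 5 -9 5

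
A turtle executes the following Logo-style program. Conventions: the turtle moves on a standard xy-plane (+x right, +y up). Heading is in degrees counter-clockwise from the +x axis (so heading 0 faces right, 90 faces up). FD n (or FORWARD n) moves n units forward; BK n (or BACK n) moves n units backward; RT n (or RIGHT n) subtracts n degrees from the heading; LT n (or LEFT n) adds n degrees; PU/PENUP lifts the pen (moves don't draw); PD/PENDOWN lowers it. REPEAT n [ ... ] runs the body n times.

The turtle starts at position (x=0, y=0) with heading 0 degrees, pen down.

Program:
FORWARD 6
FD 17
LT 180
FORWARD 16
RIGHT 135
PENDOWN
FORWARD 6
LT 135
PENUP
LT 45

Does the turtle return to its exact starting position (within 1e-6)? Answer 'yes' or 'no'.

Answer: no

Derivation:
Executing turtle program step by step:
Start: pos=(0,0), heading=0, pen down
FD 6: (0,0) -> (6,0) [heading=0, draw]
FD 17: (6,0) -> (23,0) [heading=0, draw]
LT 180: heading 0 -> 180
FD 16: (23,0) -> (7,0) [heading=180, draw]
RT 135: heading 180 -> 45
PD: pen down
FD 6: (7,0) -> (11.243,4.243) [heading=45, draw]
LT 135: heading 45 -> 180
PU: pen up
LT 45: heading 180 -> 225
Final: pos=(11.243,4.243), heading=225, 4 segment(s) drawn

Start position: (0, 0)
Final position: (11.243, 4.243)
Distance = 12.017; >= 1e-6 -> NOT closed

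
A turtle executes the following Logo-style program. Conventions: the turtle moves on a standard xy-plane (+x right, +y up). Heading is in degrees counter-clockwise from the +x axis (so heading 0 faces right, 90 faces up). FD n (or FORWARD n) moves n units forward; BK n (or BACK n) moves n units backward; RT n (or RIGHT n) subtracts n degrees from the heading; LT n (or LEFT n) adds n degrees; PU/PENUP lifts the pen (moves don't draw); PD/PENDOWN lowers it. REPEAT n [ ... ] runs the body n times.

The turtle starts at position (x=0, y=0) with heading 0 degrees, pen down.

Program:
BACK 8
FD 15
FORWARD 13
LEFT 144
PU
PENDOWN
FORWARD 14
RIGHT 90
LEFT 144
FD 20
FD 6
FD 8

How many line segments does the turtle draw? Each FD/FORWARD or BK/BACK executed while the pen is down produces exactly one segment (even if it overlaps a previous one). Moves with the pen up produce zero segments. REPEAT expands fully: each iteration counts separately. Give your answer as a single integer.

Executing turtle program step by step:
Start: pos=(0,0), heading=0, pen down
BK 8: (0,0) -> (-8,0) [heading=0, draw]
FD 15: (-8,0) -> (7,0) [heading=0, draw]
FD 13: (7,0) -> (20,0) [heading=0, draw]
LT 144: heading 0 -> 144
PU: pen up
PD: pen down
FD 14: (20,0) -> (8.674,8.229) [heading=144, draw]
RT 90: heading 144 -> 54
LT 144: heading 54 -> 198
FD 20: (8.674,8.229) -> (-10.347,2.049) [heading=198, draw]
FD 6: (-10.347,2.049) -> (-16.054,0.195) [heading=198, draw]
FD 8: (-16.054,0.195) -> (-23.662,-2.278) [heading=198, draw]
Final: pos=(-23.662,-2.278), heading=198, 7 segment(s) drawn
Segments drawn: 7

Answer: 7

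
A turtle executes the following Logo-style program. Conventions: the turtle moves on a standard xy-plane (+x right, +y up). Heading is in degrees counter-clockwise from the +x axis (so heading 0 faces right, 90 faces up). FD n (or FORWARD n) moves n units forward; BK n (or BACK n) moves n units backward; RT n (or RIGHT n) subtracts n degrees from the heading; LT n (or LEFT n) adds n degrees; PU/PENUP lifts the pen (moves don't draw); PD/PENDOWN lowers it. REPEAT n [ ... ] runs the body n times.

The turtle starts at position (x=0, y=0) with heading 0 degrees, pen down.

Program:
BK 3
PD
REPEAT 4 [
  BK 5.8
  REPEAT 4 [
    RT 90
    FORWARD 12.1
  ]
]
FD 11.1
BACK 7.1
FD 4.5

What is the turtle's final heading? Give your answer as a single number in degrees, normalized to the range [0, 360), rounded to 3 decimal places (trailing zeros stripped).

Executing turtle program step by step:
Start: pos=(0,0), heading=0, pen down
BK 3: (0,0) -> (-3,0) [heading=0, draw]
PD: pen down
REPEAT 4 [
  -- iteration 1/4 --
  BK 5.8: (-3,0) -> (-8.8,0) [heading=0, draw]
  REPEAT 4 [
    -- iteration 1/4 --
    RT 90: heading 0 -> 270
    FD 12.1: (-8.8,0) -> (-8.8,-12.1) [heading=270, draw]
    -- iteration 2/4 --
    RT 90: heading 270 -> 180
    FD 12.1: (-8.8,-12.1) -> (-20.9,-12.1) [heading=180, draw]
    -- iteration 3/4 --
    RT 90: heading 180 -> 90
    FD 12.1: (-20.9,-12.1) -> (-20.9,0) [heading=90, draw]
    -- iteration 4/4 --
    RT 90: heading 90 -> 0
    FD 12.1: (-20.9,0) -> (-8.8,0) [heading=0, draw]
  ]
  -- iteration 2/4 --
  BK 5.8: (-8.8,0) -> (-14.6,0) [heading=0, draw]
  REPEAT 4 [
    -- iteration 1/4 --
    RT 90: heading 0 -> 270
    FD 12.1: (-14.6,0) -> (-14.6,-12.1) [heading=270, draw]
    -- iteration 2/4 --
    RT 90: heading 270 -> 180
    FD 12.1: (-14.6,-12.1) -> (-26.7,-12.1) [heading=180, draw]
    -- iteration 3/4 --
    RT 90: heading 180 -> 90
    FD 12.1: (-26.7,-12.1) -> (-26.7,0) [heading=90, draw]
    -- iteration 4/4 --
    RT 90: heading 90 -> 0
    FD 12.1: (-26.7,0) -> (-14.6,0) [heading=0, draw]
  ]
  -- iteration 3/4 --
  BK 5.8: (-14.6,0) -> (-20.4,0) [heading=0, draw]
  REPEAT 4 [
    -- iteration 1/4 --
    RT 90: heading 0 -> 270
    FD 12.1: (-20.4,0) -> (-20.4,-12.1) [heading=270, draw]
    -- iteration 2/4 --
    RT 90: heading 270 -> 180
    FD 12.1: (-20.4,-12.1) -> (-32.5,-12.1) [heading=180, draw]
    -- iteration 3/4 --
    RT 90: heading 180 -> 90
    FD 12.1: (-32.5,-12.1) -> (-32.5,0) [heading=90, draw]
    -- iteration 4/4 --
    RT 90: heading 90 -> 0
    FD 12.1: (-32.5,0) -> (-20.4,0) [heading=0, draw]
  ]
  -- iteration 4/4 --
  BK 5.8: (-20.4,0) -> (-26.2,0) [heading=0, draw]
  REPEAT 4 [
    -- iteration 1/4 --
    RT 90: heading 0 -> 270
    FD 12.1: (-26.2,0) -> (-26.2,-12.1) [heading=270, draw]
    -- iteration 2/4 --
    RT 90: heading 270 -> 180
    FD 12.1: (-26.2,-12.1) -> (-38.3,-12.1) [heading=180, draw]
    -- iteration 3/4 --
    RT 90: heading 180 -> 90
    FD 12.1: (-38.3,-12.1) -> (-38.3,0) [heading=90, draw]
    -- iteration 4/4 --
    RT 90: heading 90 -> 0
    FD 12.1: (-38.3,0) -> (-26.2,0) [heading=0, draw]
  ]
]
FD 11.1: (-26.2,0) -> (-15.1,0) [heading=0, draw]
BK 7.1: (-15.1,0) -> (-22.2,0) [heading=0, draw]
FD 4.5: (-22.2,0) -> (-17.7,0) [heading=0, draw]
Final: pos=(-17.7,0), heading=0, 24 segment(s) drawn

Answer: 0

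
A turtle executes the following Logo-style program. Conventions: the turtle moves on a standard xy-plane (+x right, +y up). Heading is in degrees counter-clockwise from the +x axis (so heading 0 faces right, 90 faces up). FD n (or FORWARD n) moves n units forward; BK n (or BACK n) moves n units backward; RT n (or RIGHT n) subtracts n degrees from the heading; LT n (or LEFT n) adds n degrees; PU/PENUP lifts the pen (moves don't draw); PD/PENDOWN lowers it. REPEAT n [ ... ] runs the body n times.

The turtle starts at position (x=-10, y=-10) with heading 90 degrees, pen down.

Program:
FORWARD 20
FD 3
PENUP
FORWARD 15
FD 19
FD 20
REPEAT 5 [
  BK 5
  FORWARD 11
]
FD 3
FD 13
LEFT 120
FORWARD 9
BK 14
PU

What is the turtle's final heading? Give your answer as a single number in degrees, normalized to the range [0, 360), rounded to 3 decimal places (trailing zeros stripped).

Executing turtle program step by step:
Start: pos=(-10,-10), heading=90, pen down
FD 20: (-10,-10) -> (-10,10) [heading=90, draw]
FD 3: (-10,10) -> (-10,13) [heading=90, draw]
PU: pen up
FD 15: (-10,13) -> (-10,28) [heading=90, move]
FD 19: (-10,28) -> (-10,47) [heading=90, move]
FD 20: (-10,47) -> (-10,67) [heading=90, move]
REPEAT 5 [
  -- iteration 1/5 --
  BK 5: (-10,67) -> (-10,62) [heading=90, move]
  FD 11: (-10,62) -> (-10,73) [heading=90, move]
  -- iteration 2/5 --
  BK 5: (-10,73) -> (-10,68) [heading=90, move]
  FD 11: (-10,68) -> (-10,79) [heading=90, move]
  -- iteration 3/5 --
  BK 5: (-10,79) -> (-10,74) [heading=90, move]
  FD 11: (-10,74) -> (-10,85) [heading=90, move]
  -- iteration 4/5 --
  BK 5: (-10,85) -> (-10,80) [heading=90, move]
  FD 11: (-10,80) -> (-10,91) [heading=90, move]
  -- iteration 5/5 --
  BK 5: (-10,91) -> (-10,86) [heading=90, move]
  FD 11: (-10,86) -> (-10,97) [heading=90, move]
]
FD 3: (-10,97) -> (-10,100) [heading=90, move]
FD 13: (-10,100) -> (-10,113) [heading=90, move]
LT 120: heading 90 -> 210
FD 9: (-10,113) -> (-17.794,108.5) [heading=210, move]
BK 14: (-17.794,108.5) -> (-5.67,115.5) [heading=210, move]
PU: pen up
Final: pos=(-5.67,115.5), heading=210, 2 segment(s) drawn

Answer: 210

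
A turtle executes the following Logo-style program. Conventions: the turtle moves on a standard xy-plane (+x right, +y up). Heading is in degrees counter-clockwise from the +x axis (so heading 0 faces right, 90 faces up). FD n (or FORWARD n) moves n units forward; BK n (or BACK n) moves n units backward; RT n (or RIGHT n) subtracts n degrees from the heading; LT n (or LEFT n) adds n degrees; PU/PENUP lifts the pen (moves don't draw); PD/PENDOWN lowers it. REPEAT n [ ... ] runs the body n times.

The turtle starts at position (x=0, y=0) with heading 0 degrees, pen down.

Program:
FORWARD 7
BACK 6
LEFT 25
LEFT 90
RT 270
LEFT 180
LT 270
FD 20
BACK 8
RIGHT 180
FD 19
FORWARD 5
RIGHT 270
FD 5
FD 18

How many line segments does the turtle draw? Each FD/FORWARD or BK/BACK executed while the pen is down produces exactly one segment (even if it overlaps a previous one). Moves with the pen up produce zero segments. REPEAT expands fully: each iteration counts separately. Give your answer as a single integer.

Executing turtle program step by step:
Start: pos=(0,0), heading=0, pen down
FD 7: (0,0) -> (7,0) [heading=0, draw]
BK 6: (7,0) -> (1,0) [heading=0, draw]
LT 25: heading 0 -> 25
LT 90: heading 25 -> 115
RT 270: heading 115 -> 205
LT 180: heading 205 -> 25
LT 270: heading 25 -> 295
FD 20: (1,0) -> (9.452,-18.126) [heading=295, draw]
BK 8: (9.452,-18.126) -> (6.071,-10.876) [heading=295, draw]
RT 180: heading 295 -> 115
FD 19: (6.071,-10.876) -> (-1.958,6.344) [heading=115, draw]
FD 5: (-1.958,6.344) -> (-4.071,10.876) [heading=115, draw]
RT 270: heading 115 -> 205
FD 5: (-4.071,10.876) -> (-8.603,8.763) [heading=205, draw]
FD 18: (-8.603,8.763) -> (-24.916,1.155) [heading=205, draw]
Final: pos=(-24.916,1.155), heading=205, 8 segment(s) drawn
Segments drawn: 8

Answer: 8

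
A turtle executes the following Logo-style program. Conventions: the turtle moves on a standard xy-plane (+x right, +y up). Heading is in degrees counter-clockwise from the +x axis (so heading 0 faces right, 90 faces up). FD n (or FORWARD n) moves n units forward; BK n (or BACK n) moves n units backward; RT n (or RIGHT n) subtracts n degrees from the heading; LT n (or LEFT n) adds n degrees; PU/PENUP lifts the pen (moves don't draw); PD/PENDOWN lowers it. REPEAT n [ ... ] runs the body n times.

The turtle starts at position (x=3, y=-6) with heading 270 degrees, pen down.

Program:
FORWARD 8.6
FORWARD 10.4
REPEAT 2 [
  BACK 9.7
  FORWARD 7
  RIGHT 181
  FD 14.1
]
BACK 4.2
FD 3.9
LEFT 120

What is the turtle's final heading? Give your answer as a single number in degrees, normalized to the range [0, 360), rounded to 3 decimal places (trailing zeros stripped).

Answer: 28

Derivation:
Executing turtle program step by step:
Start: pos=(3,-6), heading=270, pen down
FD 8.6: (3,-6) -> (3,-14.6) [heading=270, draw]
FD 10.4: (3,-14.6) -> (3,-25) [heading=270, draw]
REPEAT 2 [
  -- iteration 1/2 --
  BK 9.7: (3,-25) -> (3,-15.3) [heading=270, draw]
  FD 7: (3,-15.3) -> (3,-22.3) [heading=270, draw]
  RT 181: heading 270 -> 89
  FD 14.1: (3,-22.3) -> (3.246,-8.202) [heading=89, draw]
  -- iteration 2/2 --
  BK 9.7: (3.246,-8.202) -> (3.077,-17.901) [heading=89, draw]
  FD 7: (3.077,-17.901) -> (3.199,-10.902) [heading=89, draw]
  RT 181: heading 89 -> 268
  FD 14.1: (3.199,-10.902) -> (2.707,-24.993) [heading=268, draw]
]
BK 4.2: (2.707,-24.993) -> (2.853,-20.796) [heading=268, draw]
FD 3.9: (2.853,-20.796) -> (2.717,-24.693) [heading=268, draw]
LT 120: heading 268 -> 28
Final: pos=(2.717,-24.693), heading=28, 10 segment(s) drawn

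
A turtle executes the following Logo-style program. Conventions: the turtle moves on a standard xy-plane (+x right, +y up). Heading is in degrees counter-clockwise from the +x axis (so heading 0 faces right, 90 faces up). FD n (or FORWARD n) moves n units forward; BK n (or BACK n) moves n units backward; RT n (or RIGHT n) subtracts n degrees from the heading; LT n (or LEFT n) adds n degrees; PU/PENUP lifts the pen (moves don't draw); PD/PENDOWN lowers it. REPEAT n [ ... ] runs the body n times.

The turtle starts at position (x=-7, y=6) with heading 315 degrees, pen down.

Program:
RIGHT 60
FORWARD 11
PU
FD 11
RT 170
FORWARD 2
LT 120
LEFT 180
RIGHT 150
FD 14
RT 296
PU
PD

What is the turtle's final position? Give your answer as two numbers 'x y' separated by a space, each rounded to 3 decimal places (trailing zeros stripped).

Answer: -20.55 -24.726

Derivation:
Executing turtle program step by step:
Start: pos=(-7,6), heading=315, pen down
RT 60: heading 315 -> 255
FD 11: (-7,6) -> (-9.847,-4.625) [heading=255, draw]
PU: pen up
FD 11: (-9.847,-4.625) -> (-12.694,-15.25) [heading=255, move]
RT 170: heading 255 -> 85
FD 2: (-12.694,-15.25) -> (-12.52,-13.258) [heading=85, move]
LT 120: heading 85 -> 205
LT 180: heading 205 -> 25
RT 150: heading 25 -> 235
FD 14: (-12.52,-13.258) -> (-20.55,-24.726) [heading=235, move]
RT 296: heading 235 -> 299
PU: pen up
PD: pen down
Final: pos=(-20.55,-24.726), heading=299, 1 segment(s) drawn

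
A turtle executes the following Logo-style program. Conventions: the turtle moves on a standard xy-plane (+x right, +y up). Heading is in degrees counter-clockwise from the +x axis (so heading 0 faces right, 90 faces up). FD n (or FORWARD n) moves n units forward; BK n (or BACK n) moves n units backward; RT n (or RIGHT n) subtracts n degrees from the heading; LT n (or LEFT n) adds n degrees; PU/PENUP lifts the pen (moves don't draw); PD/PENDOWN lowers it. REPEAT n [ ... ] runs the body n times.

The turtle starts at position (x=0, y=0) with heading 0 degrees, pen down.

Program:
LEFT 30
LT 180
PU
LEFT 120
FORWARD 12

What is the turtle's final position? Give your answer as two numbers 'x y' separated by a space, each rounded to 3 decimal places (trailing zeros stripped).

Executing turtle program step by step:
Start: pos=(0,0), heading=0, pen down
LT 30: heading 0 -> 30
LT 180: heading 30 -> 210
PU: pen up
LT 120: heading 210 -> 330
FD 12: (0,0) -> (10.392,-6) [heading=330, move]
Final: pos=(10.392,-6), heading=330, 0 segment(s) drawn

Answer: 10.392 -6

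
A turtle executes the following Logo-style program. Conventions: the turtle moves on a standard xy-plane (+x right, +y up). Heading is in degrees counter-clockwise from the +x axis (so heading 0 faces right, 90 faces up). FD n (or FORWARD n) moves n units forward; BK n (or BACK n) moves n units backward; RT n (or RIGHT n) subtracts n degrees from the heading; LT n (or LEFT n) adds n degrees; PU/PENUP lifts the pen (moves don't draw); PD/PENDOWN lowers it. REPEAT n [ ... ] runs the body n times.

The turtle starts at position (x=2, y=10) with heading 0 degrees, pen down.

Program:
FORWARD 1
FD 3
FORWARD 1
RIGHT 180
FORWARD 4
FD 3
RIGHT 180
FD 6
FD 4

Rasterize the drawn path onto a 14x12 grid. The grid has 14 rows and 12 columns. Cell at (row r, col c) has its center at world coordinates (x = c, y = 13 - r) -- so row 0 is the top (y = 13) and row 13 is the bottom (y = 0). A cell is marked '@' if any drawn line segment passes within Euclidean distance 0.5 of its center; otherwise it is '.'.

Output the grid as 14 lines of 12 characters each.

Segment 0: (2,10) -> (3,10)
Segment 1: (3,10) -> (6,10)
Segment 2: (6,10) -> (7,10)
Segment 3: (7,10) -> (3,10)
Segment 4: (3,10) -> (0,10)
Segment 5: (0,10) -> (6,10)
Segment 6: (6,10) -> (10,10)

Answer: ............
............
............
@@@@@@@@@@@.
............
............
............
............
............
............
............
............
............
............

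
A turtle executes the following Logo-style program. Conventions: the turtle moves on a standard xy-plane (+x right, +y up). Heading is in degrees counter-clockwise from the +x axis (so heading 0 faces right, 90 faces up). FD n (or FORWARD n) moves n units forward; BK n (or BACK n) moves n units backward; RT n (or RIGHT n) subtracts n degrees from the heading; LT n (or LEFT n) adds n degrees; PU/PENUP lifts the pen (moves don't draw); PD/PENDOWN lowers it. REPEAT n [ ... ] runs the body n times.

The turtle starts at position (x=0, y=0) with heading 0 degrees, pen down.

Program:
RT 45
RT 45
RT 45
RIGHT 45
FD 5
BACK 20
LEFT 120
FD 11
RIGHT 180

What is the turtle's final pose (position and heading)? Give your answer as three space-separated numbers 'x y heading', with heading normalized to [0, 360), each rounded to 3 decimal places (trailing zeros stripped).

Executing turtle program step by step:
Start: pos=(0,0), heading=0, pen down
RT 45: heading 0 -> 315
RT 45: heading 315 -> 270
RT 45: heading 270 -> 225
RT 45: heading 225 -> 180
FD 5: (0,0) -> (-5,0) [heading=180, draw]
BK 20: (-5,0) -> (15,0) [heading=180, draw]
LT 120: heading 180 -> 300
FD 11: (15,0) -> (20.5,-9.526) [heading=300, draw]
RT 180: heading 300 -> 120
Final: pos=(20.5,-9.526), heading=120, 3 segment(s) drawn

Answer: 20.5 -9.526 120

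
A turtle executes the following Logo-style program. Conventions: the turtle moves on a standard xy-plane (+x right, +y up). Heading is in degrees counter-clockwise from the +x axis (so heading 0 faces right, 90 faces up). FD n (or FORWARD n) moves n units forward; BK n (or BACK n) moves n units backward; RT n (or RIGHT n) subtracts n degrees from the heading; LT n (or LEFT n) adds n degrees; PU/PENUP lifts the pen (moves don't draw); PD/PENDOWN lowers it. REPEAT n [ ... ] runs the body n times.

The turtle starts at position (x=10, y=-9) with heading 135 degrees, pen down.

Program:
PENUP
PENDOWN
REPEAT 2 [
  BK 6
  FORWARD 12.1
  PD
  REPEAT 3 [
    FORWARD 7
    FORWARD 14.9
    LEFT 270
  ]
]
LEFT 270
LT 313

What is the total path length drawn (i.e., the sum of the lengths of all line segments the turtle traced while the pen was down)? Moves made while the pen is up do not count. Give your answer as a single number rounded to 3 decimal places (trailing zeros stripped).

Answer: 167.6

Derivation:
Executing turtle program step by step:
Start: pos=(10,-9), heading=135, pen down
PU: pen up
PD: pen down
REPEAT 2 [
  -- iteration 1/2 --
  BK 6: (10,-9) -> (14.243,-13.243) [heading=135, draw]
  FD 12.1: (14.243,-13.243) -> (5.687,-4.687) [heading=135, draw]
  PD: pen down
  REPEAT 3 [
    -- iteration 1/3 --
    FD 7: (5.687,-4.687) -> (0.737,0.263) [heading=135, draw]
    FD 14.9: (0.737,0.263) -> (-9.799,10.799) [heading=135, draw]
    LT 270: heading 135 -> 45
    -- iteration 2/3 --
    FD 7: (-9.799,10.799) -> (-4.849,15.749) [heading=45, draw]
    FD 14.9: (-4.849,15.749) -> (5.687,26.285) [heading=45, draw]
    LT 270: heading 45 -> 315
    -- iteration 3/3 --
    FD 7: (5.687,26.285) -> (10.636,21.335) [heading=315, draw]
    FD 14.9: (10.636,21.335) -> (21.172,10.799) [heading=315, draw]
    LT 270: heading 315 -> 225
  ]
  -- iteration 2/2 --
  BK 6: (21.172,10.799) -> (25.415,15.042) [heading=225, draw]
  FD 12.1: (25.415,15.042) -> (16.859,6.486) [heading=225, draw]
  PD: pen down
  REPEAT 3 [
    -- iteration 1/3 --
    FD 7: (16.859,6.486) -> (11.909,1.536) [heading=225, draw]
    FD 14.9: (11.909,1.536) -> (1.373,-9) [heading=225, draw]
    LT 270: heading 225 -> 135
    -- iteration 2/3 --
    FD 7: (1.373,-9) -> (-3.576,-4.05) [heading=135, draw]
    FD 14.9: (-3.576,-4.05) -> (-14.112,6.486) [heading=135, draw]
    LT 270: heading 135 -> 45
    -- iteration 3/3 --
    FD 7: (-14.112,6.486) -> (-9.163,11.435) [heading=45, draw]
    FD 14.9: (-9.163,11.435) -> (1.373,21.971) [heading=45, draw]
    LT 270: heading 45 -> 315
  ]
]
LT 270: heading 315 -> 225
LT 313: heading 225 -> 178
Final: pos=(1.373,21.971), heading=178, 16 segment(s) drawn

Segment lengths:
  seg 1: (10,-9) -> (14.243,-13.243), length = 6
  seg 2: (14.243,-13.243) -> (5.687,-4.687), length = 12.1
  seg 3: (5.687,-4.687) -> (0.737,0.263), length = 7
  seg 4: (0.737,0.263) -> (-9.799,10.799), length = 14.9
  seg 5: (-9.799,10.799) -> (-4.849,15.749), length = 7
  seg 6: (-4.849,15.749) -> (5.687,26.285), length = 14.9
  seg 7: (5.687,26.285) -> (10.636,21.335), length = 7
  seg 8: (10.636,21.335) -> (21.172,10.799), length = 14.9
  seg 9: (21.172,10.799) -> (25.415,15.042), length = 6
  seg 10: (25.415,15.042) -> (16.859,6.486), length = 12.1
  seg 11: (16.859,6.486) -> (11.909,1.536), length = 7
  seg 12: (11.909,1.536) -> (1.373,-9), length = 14.9
  seg 13: (1.373,-9) -> (-3.576,-4.05), length = 7
  seg 14: (-3.576,-4.05) -> (-14.112,6.486), length = 14.9
  seg 15: (-14.112,6.486) -> (-9.163,11.435), length = 7
  seg 16: (-9.163,11.435) -> (1.373,21.971), length = 14.9
Total = 167.6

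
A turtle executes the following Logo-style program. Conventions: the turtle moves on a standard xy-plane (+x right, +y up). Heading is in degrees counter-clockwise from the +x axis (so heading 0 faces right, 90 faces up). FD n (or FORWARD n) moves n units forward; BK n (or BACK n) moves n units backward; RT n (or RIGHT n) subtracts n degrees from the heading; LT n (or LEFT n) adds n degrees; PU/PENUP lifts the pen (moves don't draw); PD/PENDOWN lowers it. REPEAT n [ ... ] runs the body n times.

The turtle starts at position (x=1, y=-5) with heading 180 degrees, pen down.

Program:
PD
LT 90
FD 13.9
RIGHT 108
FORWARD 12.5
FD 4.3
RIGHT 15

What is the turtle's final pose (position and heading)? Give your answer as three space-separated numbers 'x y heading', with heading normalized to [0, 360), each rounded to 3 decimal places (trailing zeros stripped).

Executing turtle program step by step:
Start: pos=(1,-5), heading=180, pen down
PD: pen down
LT 90: heading 180 -> 270
FD 13.9: (1,-5) -> (1,-18.9) [heading=270, draw]
RT 108: heading 270 -> 162
FD 12.5: (1,-18.9) -> (-10.888,-15.037) [heading=162, draw]
FD 4.3: (-10.888,-15.037) -> (-14.978,-13.709) [heading=162, draw]
RT 15: heading 162 -> 147
Final: pos=(-14.978,-13.709), heading=147, 3 segment(s) drawn

Answer: -14.978 -13.709 147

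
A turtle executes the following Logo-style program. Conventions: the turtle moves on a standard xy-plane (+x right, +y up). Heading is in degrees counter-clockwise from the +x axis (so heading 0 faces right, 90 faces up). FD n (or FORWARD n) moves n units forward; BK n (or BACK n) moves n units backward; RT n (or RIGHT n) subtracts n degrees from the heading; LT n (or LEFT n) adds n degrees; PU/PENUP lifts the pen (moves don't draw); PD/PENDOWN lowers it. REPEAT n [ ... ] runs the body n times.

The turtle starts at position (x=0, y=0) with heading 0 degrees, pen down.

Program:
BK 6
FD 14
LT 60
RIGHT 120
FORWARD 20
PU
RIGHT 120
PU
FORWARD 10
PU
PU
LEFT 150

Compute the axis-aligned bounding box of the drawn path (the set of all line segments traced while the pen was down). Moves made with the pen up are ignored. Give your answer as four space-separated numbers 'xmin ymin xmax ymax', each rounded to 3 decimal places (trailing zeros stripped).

Executing turtle program step by step:
Start: pos=(0,0), heading=0, pen down
BK 6: (0,0) -> (-6,0) [heading=0, draw]
FD 14: (-6,0) -> (8,0) [heading=0, draw]
LT 60: heading 0 -> 60
RT 120: heading 60 -> 300
FD 20: (8,0) -> (18,-17.321) [heading=300, draw]
PU: pen up
RT 120: heading 300 -> 180
PU: pen up
FD 10: (18,-17.321) -> (8,-17.321) [heading=180, move]
PU: pen up
PU: pen up
LT 150: heading 180 -> 330
Final: pos=(8,-17.321), heading=330, 3 segment(s) drawn

Segment endpoints: x in {-6, 0, 8, 18}, y in {-17.321, 0}
xmin=-6, ymin=-17.321, xmax=18, ymax=0

Answer: -6 -17.321 18 0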